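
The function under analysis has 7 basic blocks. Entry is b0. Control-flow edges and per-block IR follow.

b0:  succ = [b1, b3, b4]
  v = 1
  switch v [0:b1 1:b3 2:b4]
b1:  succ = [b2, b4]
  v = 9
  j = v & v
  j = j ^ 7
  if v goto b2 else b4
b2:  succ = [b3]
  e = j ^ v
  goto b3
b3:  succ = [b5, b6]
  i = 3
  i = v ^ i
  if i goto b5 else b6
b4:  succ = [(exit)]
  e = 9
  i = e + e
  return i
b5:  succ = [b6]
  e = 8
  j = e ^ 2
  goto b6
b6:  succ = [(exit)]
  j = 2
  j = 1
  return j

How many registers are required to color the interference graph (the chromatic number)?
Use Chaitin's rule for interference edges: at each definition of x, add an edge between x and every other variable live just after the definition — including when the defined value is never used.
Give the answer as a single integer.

Block summaries:
  b0 def {v} use ∅
  b1 def {j,v} use ∅
  b2 def {e} use {j,v}
  b3 def {i} use {v}
  b4 def {e,i} use ∅
  b5 def {e,j} use ∅
  b6 def {j} use ∅

Backward fixpoint:
  live b0: ∅→{v}
  live b1: ∅→{j,v}
  live b2: {j,v}→{v}
  live b3: {v}→∅
  live b4: ∅→∅
  live b5: ∅→∅
  live b6: ∅→∅

Conflict graph:
  e↔{v}
  i↔{v}
  j↔{v}
  v↔{e,i,j}

Registers:
  {e,v} pairwise interfere (2-clique) ⇒ χ ≥ 2
  assign e→c1 i→c1 j→c1 v→c0 — no edge inside a register ⇒ χ ≤ 2
  χ = 2

Answer: 2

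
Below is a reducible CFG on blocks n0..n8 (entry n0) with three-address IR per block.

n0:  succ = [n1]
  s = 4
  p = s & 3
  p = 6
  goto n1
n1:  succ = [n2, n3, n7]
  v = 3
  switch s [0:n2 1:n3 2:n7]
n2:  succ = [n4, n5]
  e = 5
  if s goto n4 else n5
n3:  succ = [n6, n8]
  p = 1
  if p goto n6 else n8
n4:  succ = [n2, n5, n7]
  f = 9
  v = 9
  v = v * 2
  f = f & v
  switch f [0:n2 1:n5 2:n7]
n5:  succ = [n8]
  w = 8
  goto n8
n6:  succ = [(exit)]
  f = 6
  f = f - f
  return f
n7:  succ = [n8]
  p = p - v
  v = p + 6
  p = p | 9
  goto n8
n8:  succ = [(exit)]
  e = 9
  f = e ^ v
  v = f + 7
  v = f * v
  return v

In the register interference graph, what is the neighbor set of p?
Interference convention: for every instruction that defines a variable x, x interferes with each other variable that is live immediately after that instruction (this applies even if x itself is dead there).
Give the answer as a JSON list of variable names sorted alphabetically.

Answer: ["e", "f", "s", "v"]

Working:
Per-block:
  n0: {p,s} / ∅
  n1: {v} / {s}
  n2: {e} / {s}
  n3: {p} / ∅
  n4: {f,v} / ∅
  n5: {w} / ∅
  n6: {f} / ∅
  n7: {p,v} / {p,v}
  n8: {e,f,v} / {v}

Live sets:
  live n0: ∅→{p,s}
  live n1: {p,s}→{p,s,v}
  live n2: {p,s,v}→{p,s,v}
  live n3: {v}→{v}
  live n4: {p,s}→{p,s,v}
  live n5: {v}→{v}
  live n6: ∅→∅
  live n7: {p,v}→{v}
  live n8: {v}→∅

Interference:
  e↔{p,s,v}
  f↔{p,s,v}
  p↔{e,f,s,v}
  s↔{e,f,p,v}
  v↔{e,f,p,s,w}
  w↔{v}

N(p) = ["e", "f", "s", "v"]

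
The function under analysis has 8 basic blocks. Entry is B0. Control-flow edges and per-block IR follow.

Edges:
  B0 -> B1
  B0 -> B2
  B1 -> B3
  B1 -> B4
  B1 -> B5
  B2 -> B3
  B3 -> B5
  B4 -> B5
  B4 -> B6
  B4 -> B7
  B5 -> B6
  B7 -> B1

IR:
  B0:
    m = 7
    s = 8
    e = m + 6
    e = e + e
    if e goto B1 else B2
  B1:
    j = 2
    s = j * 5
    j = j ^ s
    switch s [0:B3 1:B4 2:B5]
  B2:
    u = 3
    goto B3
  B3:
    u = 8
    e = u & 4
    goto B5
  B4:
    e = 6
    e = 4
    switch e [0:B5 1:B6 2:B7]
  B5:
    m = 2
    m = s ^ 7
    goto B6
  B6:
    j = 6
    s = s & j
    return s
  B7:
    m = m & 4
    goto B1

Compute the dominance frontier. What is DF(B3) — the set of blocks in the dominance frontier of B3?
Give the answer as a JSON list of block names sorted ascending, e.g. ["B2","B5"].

idom tree: B1←B0 B2←B0 B3←B0 B4←B1 B5←B0 B6←B0 B7←B4
Dom∩ at merges:
  B1: preds {B0,B7}: {B0} ∩ {B0,B1,B4,B7} = {B0}; idom=B0
  B3: preds {B1,B2}: {B0,B1} ∩ {B0,B2} = {B0}; idom=B0
  B5: preds {B1,B3,B4}: {B0,B1} ∩ {B0,B3} ∩ {B0,B1,B4} = {B0}; idom=B0
  B6: preds {B4,B5}: {B0,B1,B4} ∩ {B0,B5} = {B0}; idom=B0

Frontier:
  join B1 pred B0: · stop@B0
  join B1 pred B7: B7→B4→B1 stop@B0
  join B3 pred B1: B1 stop@B0
  join B3 pred B2: B2 stop@B0
  join B5 pred B1: B1 stop@B0
  join B5 pred B3: B3 stop@B0
  join B5 pred B4: B4→B1 stop@B0
  join B6 pred B4: B4→B1 stop@B0
  join B6 pred B5: B5 stop@B0
  DF(B0)=∅
  DF(B1)={B1,B3,B5,B6}
  DF(B2)={B3}
  DF(B3)={B5}
  DF(B4)={B1,B5,B6}
  DF(B5)={B6}
  DF(B6)=∅
  DF(B7)={B1}

DF(B3) = ["B5"]

Answer: ["B5"]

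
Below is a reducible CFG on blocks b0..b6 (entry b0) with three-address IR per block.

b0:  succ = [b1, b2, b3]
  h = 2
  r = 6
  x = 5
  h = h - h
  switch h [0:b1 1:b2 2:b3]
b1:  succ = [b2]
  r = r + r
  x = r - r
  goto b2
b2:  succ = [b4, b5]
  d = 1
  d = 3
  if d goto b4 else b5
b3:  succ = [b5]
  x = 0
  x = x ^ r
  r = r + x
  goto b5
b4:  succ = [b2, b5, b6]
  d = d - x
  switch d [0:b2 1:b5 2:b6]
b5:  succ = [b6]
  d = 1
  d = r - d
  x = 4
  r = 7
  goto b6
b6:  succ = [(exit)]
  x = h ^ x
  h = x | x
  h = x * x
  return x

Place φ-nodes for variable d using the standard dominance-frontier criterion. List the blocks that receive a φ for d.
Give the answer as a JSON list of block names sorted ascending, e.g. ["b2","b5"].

Answer: ["b2", "b5", "b6"]

Derivation:
idom tree: b1←b0 b2←b0 b3←b0 b4←b2 b5←b0 b6←b0
Join-block Dom:
  b2: preds {b0,b1,b4}: {b0} ∩ {b0,b1} ∩ {b0,b2,b4} = {b0}; idom=b0
  b5: preds {b2,b3,b4}: {b0,b2} ∩ {b0,b3} ∩ {b0,b2,b4} = {b0}; idom=b0
  b6: preds {b4,b5}: {b0,b2,b4} ∩ {b0,b5} = {b0}; idom=b0

Frontier:
  join b2 pred b0: · stop@b0
  join b2 pred b1: b1 stop@b0
  join b2 pred b4: b4→b2 stop@b0
  join b5 pred b2: b2 stop@b0
  join b5 pred b3: b3 stop@b0
  join b5 pred b4: b4→b2 stop@b0
  join b6 pred b4: b4→b2 stop@b0
  join b6 pred b5: b5 stop@b0
  b0 → ∅
  b1 → {b2}
  b2 → {b2,b5,b6}
  b3 → {b5}
  b4 → {b2,b5,b6}
  b5 → {b6}
  b6 → ∅

φ for d: defs {b2,b4,b5}
  DF⁺ = {b2,b5,b6}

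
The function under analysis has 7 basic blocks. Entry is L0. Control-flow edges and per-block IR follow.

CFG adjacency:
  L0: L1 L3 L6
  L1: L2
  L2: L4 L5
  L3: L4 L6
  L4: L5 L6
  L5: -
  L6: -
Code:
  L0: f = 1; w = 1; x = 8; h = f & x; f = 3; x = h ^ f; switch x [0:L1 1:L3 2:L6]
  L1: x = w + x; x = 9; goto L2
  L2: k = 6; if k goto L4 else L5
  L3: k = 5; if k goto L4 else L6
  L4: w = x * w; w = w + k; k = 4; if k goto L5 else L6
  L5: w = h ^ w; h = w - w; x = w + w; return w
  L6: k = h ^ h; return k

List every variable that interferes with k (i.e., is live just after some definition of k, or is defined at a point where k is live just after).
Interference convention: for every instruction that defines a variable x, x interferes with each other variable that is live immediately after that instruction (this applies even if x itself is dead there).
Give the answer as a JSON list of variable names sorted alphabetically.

Answer: ["h", "w", "x"]

Analysis:
def/use:
  L0 def {f,h,w,x} use ∅
  L1 def {x} use {w,x}
  L2 def {k} use ∅
  L3 def {k} use ∅
  L4 def {k,w} use {k,w,x}
  L5 def {h,w,x} use {h,w}
  L6 def {k} use {h}

Liveness:
  live L0: ∅→{h,w,x}
  live L1: {h,w,x}→{h,w,x}
  live L2: {h,w,x}→{h,k,w,x}
  live L3: {h,w,x}→{h,k,w,x}
  live L4: {h,k,w,x}→{h,w}
  live L5: {h,w}→∅
  live L6: {h}→∅

Conflict graph:
  f — {h,w,x}
  h — {f,k,w,x}
  k — {h,w,x}
  w — {f,h,k,x}
  x — {f,h,k,w}

N(k) = ["h", "w", "x"]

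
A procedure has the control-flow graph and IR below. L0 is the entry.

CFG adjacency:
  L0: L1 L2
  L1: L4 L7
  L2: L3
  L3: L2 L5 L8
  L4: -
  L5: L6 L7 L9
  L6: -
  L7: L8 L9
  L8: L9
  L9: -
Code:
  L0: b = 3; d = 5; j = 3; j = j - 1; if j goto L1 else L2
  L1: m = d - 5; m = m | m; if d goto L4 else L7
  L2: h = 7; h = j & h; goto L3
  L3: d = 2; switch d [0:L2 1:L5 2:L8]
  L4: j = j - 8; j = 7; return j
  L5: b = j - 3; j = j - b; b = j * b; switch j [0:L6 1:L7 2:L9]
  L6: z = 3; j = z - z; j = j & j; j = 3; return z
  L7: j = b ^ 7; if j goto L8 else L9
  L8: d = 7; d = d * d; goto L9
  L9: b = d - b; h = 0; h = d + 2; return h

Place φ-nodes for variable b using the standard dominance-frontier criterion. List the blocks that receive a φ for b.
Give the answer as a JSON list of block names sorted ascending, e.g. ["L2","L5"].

Answer: ["L7", "L8", "L9"]

Derivation:
idom tree: L1←L0 L2←L0 L3←L2 L4←L1 L5←L3 L6←L5 L7←L0 L8←L0 L9←L0
Dom at joins:
  L2: preds {L0,L3}: {L0} ∩ {L0,L2,L3} = {L0}; idom=L0
  L7: preds {L1,L5}: {L0,L1} ∩ {L0,L2,L3,L5} = {L0}; idom=L0
  L8: preds {L3,L7}: {L0,L2,L3} ∩ {L0,L7} = {L0}; idom=L0
  L9: preds {L5,L7,L8}: {L0,L2,L3,L5} ∩ {L0,L7} ∩ {L0,L8} = {L0}; idom=L0

DF derivation:
  join L2 pred L0: · stop@L0
  join L2 pred L3: L3→L2 stop@L0
  join L7 pred L1: L1 stop@L0
  join L7 pred L5: L5→L3→L2 stop@L0
  join L8 pred L3: L3→L2 stop@L0
  join L8 pred L7: L7 stop@L0
  join L9 pred L5: L5→L3→L2 stop@L0
  join L9 pred L7: L7 stop@L0
  join L9 pred L8: L8 stop@L0
  L0: DF=∅
  L1: DF={L7}
  L2: DF={L2,L7,L8,L9}
  L3: DF={L2,L7,L8,L9}
  L4: DF=∅
  L5: DF={L7,L9}
  L6: DF=∅
  L7: DF={L8,L9}
  L8: DF={L9}
  L9: DF=∅

φ for b: defs {L0,L5,L9}
  DF⁺ = {L7,L8,L9}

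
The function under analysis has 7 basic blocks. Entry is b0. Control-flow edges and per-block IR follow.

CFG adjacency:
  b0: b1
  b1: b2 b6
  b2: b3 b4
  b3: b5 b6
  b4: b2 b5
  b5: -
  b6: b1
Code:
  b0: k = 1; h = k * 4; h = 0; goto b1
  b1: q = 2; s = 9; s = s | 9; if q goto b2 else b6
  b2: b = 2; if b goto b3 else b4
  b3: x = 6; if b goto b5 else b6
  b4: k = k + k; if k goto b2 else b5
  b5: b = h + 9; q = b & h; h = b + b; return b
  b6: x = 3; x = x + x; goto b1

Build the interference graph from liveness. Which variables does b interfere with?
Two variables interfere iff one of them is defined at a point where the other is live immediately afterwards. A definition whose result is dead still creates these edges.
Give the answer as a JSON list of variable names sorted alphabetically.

Answer: ["h", "k", "q", "x"]

Analysis:
def/use:
  b0 def {h,k} use ∅
  b1 def {q,s} use ∅
  b2 def {b} use ∅
  b3 def {x} use {b}
  b4 def {k} use {k}
  b5 def {b,h,q} use {h}
  b6 def {x} use ∅

Liveness:
  b0 li=∅ lo={h,k}
  b1 li={h,k} lo={h,k}
  b2 li={h,k} lo={b,h,k}
  b3 li={b,h,k} lo={h,k}
  b4 li={h,k} lo={h,k}
  b5 li={h} lo=∅
  b6 li={h,k} lo={h,k}

Interfere edges:
  b — {h,k,q,x}
  h — {b,k,q,s,x}
  k — {b,h,q,s,x}
  q — {b,h,k,s}
  s — {h,k,q}
  x — {b,h,k}

N(b) = ["h", "k", "q", "x"]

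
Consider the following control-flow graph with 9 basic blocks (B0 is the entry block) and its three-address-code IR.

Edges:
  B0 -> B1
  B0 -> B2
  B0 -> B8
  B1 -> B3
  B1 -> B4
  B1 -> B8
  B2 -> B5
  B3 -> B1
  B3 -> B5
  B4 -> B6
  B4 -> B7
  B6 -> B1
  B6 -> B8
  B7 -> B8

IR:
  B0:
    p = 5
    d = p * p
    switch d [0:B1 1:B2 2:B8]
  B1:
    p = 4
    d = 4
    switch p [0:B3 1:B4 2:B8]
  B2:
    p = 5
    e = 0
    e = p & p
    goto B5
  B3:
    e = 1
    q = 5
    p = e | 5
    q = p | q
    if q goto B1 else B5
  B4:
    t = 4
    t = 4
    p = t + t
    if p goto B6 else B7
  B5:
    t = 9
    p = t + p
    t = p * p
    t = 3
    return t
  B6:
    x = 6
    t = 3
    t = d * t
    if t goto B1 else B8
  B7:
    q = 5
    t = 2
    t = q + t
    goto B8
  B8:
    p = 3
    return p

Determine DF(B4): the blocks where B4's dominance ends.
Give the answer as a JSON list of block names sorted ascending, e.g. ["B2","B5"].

Answer: ["B1", "B8"]

Working:
idom tree: B1←B0 B2←B0 B3←B1 B4←B1 B5←B0 B6←B4 B7←B4 B8←B0
Join-block Dom:
  B1: preds {B0,B3,B6}: {B0} ∩ {B0,B1,B3} ∩ {B0,B1,B4,B6} = {B0}; idom=B0
  B5: preds {B2,B3}: {B0,B2} ∩ {B0,B1,B3} = {B0}; idom=B0
  B8: preds {B0,B1,B6,B7}: {B0} ∩ {B0,B1} ∩ {B0,B1,B4,B6} ∩ {B0,B1,B4,B7} = {B0}; idom=B0

DF walk-up:
  B1←B0: walk · to B0
  B1←B3: walk B3→B1 to B0
  B1←B6: walk B6→B4→B1 to B0
  B5←B2: walk B2 to B0
  B5←B3: walk B3→B1 to B0
  B8←B0: walk · to B0
  B8←B1: walk B1 to B0
  B8←B6: walk B6→B4→B1 to B0
  B8←B7: walk B7→B4→B1 to B0
  B0 → ∅
  B1 → {B1,B5,B8}
  B2 → {B5}
  B3 → {B1,B5}
  B4 → {B1,B8}
  B5 → ∅
  B6 → {B1,B8}
  B7 → {B8}
  B8 → ∅

DF(B4) = ["B1", "B8"]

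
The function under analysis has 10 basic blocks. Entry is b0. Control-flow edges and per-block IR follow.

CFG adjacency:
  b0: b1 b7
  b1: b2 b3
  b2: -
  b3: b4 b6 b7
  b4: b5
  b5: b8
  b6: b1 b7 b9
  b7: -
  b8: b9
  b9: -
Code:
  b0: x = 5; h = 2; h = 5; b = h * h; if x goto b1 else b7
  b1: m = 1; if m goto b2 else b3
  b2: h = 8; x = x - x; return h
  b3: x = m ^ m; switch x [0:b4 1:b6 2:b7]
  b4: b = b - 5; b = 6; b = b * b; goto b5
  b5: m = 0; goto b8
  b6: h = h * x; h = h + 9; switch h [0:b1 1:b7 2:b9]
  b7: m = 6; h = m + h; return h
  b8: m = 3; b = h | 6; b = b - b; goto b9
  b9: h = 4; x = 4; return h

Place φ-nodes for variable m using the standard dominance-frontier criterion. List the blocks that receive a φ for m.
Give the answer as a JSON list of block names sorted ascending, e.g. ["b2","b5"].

Answer: ["b1", "b7", "b9"]

Derivation:
idom tree: b1←b0 b2←b1 b3←b1 b4←b3 b5←b4 b6←b3 b7←b0 b8←b5 b9←b3
Join-block Dom:
  b1: preds {b0,b6}: {b0} ∩ {b0,b1,b3,b6} = {b0}; idom=b0
  b7: preds {b0,b3,b6}: {b0} ∩ {b0,b1,b3} ∩ {b0,b1,b3,b6} = {b0}; idom=b0
  b9: preds {b6,b8}: {b0,b1,b3,b6} ∩ {b0,b1,b3,b4,b5,b8} = {b0,b1,b3}; idom=b3

DF derivation:
  join b1 pred b0: · stop@b0
  join b1 pred b6: b6→b3→b1 stop@b0
  join b7 pred b0: · stop@b0
  join b7 pred b3: b3→b1 stop@b0
  join b7 pred b6: b6→b3→b1 stop@b0
  join b9 pred b6: b6 stop@b3
  join b9 pred b8: b8→b5→b4 stop@b3
  b0: DF=∅
  b1: DF={b1,b7}
  b2: DF=∅
  b3: DF={b1,b7}
  b4: DF={b9}
  b5: DF={b9}
  b6: DF={b1,b7,b9}
  b7: DF=∅
  b8: DF={b9}
  b9: DF=∅

φ for m: defs {b1,b5,b7,b8}
  DF⁺ = {b1,b7,b9}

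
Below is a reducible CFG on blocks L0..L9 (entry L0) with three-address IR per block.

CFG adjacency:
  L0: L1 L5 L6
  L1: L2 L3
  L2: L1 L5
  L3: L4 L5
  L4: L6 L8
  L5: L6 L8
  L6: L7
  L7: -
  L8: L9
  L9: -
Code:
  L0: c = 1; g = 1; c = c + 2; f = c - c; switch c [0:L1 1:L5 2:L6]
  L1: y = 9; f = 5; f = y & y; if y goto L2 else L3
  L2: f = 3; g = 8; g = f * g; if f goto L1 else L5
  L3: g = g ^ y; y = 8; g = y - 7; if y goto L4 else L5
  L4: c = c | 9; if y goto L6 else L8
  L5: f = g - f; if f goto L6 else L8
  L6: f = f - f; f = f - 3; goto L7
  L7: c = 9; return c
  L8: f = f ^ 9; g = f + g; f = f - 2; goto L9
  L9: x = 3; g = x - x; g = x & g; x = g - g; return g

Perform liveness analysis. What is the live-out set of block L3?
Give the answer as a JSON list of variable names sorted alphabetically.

Answer: ["c", "f", "g", "y"]

Working:
def/use:
  L0: def={c,f,g} ue=∅
  L1: def={f,y} ue=∅
  L2: def={f,g} ue=∅
  L3: def={g,y} ue={g,y}
  L4: def={c} ue={c,y}
  L5: def={f} ue={f,g}
  L6: def={f} ue={f}
  L7: def={c} ue=∅
  L8: def={f,g} ue={f,g}
  L9: def={g,x} ue=∅

Live sets:
  L0 li=∅ lo={c,f,g}
  L1 li={c,g} lo={c,f,g,y}
  L2 li={c} lo={c,f,g}
  L3 li={c,f,g,y} lo={c,f,g,y}
  L4 li={c,f,g,y} lo={f,g}
  L5 li={f,g} lo={f,g}
  L6 li={f} lo=∅
  L7 li=∅ lo=∅
  L8 li={f,g} lo=∅
  L9 li=∅ lo=∅

live-out(L3) = ["c", "f", "g", "y"]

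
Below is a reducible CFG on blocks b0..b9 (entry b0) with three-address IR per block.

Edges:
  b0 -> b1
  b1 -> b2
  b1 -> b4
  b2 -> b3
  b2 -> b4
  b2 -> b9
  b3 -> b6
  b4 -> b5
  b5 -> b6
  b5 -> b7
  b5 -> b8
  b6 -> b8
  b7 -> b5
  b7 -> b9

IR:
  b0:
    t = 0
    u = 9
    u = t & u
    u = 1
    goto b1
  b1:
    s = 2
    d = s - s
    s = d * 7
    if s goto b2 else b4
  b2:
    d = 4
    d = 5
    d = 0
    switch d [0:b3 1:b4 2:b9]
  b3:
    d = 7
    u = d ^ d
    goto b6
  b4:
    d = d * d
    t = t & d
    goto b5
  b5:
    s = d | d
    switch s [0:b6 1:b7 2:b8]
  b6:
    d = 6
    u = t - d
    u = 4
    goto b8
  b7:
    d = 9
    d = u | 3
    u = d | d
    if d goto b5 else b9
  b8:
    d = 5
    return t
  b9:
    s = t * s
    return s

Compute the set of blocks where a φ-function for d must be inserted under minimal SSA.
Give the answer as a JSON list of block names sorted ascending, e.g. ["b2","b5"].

idom tree: b1←b0 b2←b1 b3←b2 b4←b1 b5←b4 b6←b1 b7←b5 b8←b1 b9←b1
Dom∩ at merges:
  b4: preds {b1,b2}: {b0,b1} ∩ {b0,b1,b2} = {b0,b1}; idom=b1
  b5: preds {b4,b7}: {b0,b1,b4} ∩ {b0,b1,b4,b5,b7} = {b0,b1,b4}; idom=b4
  b6: preds {b3,b5}: {b0,b1,b2,b3} ∩ {b0,b1,b4,b5} = {b0,b1}; idom=b1
  b8: preds {b5,b6}: {b0,b1,b4,b5} ∩ {b0,b1,b6} = {b0,b1}; idom=b1
  b9: preds {b2,b7}: {b0,b1,b2} ∩ {b0,b1,b4,b5,b7} = {b0,b1}; idom=b1

DF walk-up:
  join b4 pred b1: · stop@b1
  join b4 pred b2: b2 stop@b1
  join b5 pred b4: · stop@b4
  join b5 pred b7: b7→b5 stop@b4
  join b6 pred b3: b3→b2 stop@b1
  join b6 pred b5: b5→b4 stop@b1
  join b8 pred b5: b5→b4 stop@b1
  join b8 pred b6: b6 stop@b1
  join b9 pred b2: b2 stop@b1
  join b9 pred b7: b7→b5→b4 stop@b1
  DF(b0)=∅
  DF(b1)=∅
  DF(b2)={b4,b6,b9}
  DF(b3)={b6}
  DF(b4)={b6,b8,b9}
  DF(b5)={b5,b6,b8,b9}
  DF(b6)={b8}
  DF(b7)={b5,b9}
  DF(b8)=∅
  DF(b9)=∅

φ for d: defs {b1,b2,b3,b4,b6,b7,b8}
  DF⁺ = {b4,b5,b6,b8,b9}

Answer: ["b4", "b5", "b6", "b8", "b9"]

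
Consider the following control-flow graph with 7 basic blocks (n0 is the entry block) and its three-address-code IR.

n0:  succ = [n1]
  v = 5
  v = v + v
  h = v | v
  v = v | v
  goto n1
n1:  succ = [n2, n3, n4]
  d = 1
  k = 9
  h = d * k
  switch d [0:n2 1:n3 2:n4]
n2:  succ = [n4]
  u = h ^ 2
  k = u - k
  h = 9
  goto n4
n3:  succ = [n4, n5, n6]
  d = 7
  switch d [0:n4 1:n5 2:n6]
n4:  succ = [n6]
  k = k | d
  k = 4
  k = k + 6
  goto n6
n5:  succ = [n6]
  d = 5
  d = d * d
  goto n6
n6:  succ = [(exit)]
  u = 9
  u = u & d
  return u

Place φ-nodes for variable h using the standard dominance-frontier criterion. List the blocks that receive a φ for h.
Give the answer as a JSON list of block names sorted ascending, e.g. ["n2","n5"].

Answer: ["n4", "n6"]

Derivation:
idom tree: n1←n0 n2←n1 n3←n1 n4←n1 n5←n3 n6←n1
Dom at joins:
  n4: preds {n1,n2,n3}: {n0,n1} ∩ {n0,n1,n2} ∩ {n0,n1,n3} = {n0,n1}; idom=n1
  n6: preds {n3,n4,n5}: {n0,n1,n3} ∩ {n0,n1,n4} ∩ {n0,n1,n3,n5} = {n0,n1}; idom=n1

DF derivation:
  join n4 pred n1: · stop@n1
  join n4 pred n2: n2 stop@n1
  join n4 pred n3: n3 stop@n1
  join n6 pred n3: n3 stop@n1
  join n6 pred n4: n4 stop@n1
  join n6 pred n5: n5→n3 stop@n1
  DF(n0)=∅
  DF(n1)=∅
  DF(n2)={n4}
  DF(n3)={n4,n6}
  DF(n4)={n6}
  DF(n5)={n6}
  DF(n6)=∅

φ for h: defs {n0,n1,n2}
  DF⁺ = {n4,n6}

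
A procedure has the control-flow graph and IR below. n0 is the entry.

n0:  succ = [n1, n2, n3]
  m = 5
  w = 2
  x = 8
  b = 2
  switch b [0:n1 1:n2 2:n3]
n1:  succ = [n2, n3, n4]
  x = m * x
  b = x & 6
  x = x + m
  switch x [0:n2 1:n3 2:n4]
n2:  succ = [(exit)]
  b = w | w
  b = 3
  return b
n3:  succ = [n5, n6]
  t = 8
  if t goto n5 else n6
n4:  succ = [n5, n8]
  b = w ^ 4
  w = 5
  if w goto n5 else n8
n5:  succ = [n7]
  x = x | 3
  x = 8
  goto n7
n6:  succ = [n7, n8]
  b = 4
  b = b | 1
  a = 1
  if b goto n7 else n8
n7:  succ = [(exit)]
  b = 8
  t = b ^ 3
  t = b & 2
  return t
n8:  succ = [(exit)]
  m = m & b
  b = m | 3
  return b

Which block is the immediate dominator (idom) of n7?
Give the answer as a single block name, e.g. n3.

idom tree: n1←n0 n2←n0 n3←n0 n4←n1 n5←n0 n6←n3 n7←n0 n8←n0
Dom at joins:
  n2: preds {n0,n1}: {n0} ∩ {n0,n1} = {n0}; idom=n0
  n3: preds {n0,n1}: {n0} ∩ {n0,n1} = {n0}; idom=n0
  n5: preds {n3,n4}: {n0,n3} ∩ {n0,n1,n4} = {n0}; idom=n0
  n7: preds {n5,n6}: {n0,n5} ∩ {n0,n3,n6} = {n0}; idom=n0
  n8: preds {n4,n6}: {n0,n1,n4} ∩ {n0,n3,n6} = {n0}; idom=n0

idom(n7) = n0

Answer: n0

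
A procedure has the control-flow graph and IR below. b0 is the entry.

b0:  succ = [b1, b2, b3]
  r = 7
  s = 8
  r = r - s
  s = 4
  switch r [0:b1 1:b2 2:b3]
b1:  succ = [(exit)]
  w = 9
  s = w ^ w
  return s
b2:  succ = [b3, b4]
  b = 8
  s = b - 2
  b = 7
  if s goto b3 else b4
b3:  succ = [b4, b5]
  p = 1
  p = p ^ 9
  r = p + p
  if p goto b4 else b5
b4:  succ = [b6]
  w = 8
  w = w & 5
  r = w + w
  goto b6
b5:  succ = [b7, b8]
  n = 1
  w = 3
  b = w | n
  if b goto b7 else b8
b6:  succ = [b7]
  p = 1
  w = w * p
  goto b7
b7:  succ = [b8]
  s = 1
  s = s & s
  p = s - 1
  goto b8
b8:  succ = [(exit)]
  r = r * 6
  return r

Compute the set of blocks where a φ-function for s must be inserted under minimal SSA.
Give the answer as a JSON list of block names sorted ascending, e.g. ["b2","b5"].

Answer: ["b3", "b4", "b7", "b8"]

Derivation:
idom tree: b1←b0 b2←b0 b3←b0 b4←b0 b5←b3 b6←b4 b7←b0 b8←b0
Join-block Dom:
  b3: preds {b0,b2}: {b0} ∩ {b0,b2} = {b0}; idom=b0
  b4: preds {b2,b3}: {b0,b2} ∩ {b0,b3} = {b0}; idom=b0
  b7: preds {b5,b6}: {b0,b3,b5} ∩ {b0,b4,b6} = {b0}; idom=b0
  b8: preds {b5,b7}: {b0,b3,b5} ∩ {b0,b7} = {b0}; idom=b0

Frontier:
  join b3 pred b0: · stop@b0
  join b3 pred b2: b2 stop@b0
  join b4 pred b2: b2 stop@b0
  join b4 pred b3: b3 stop@b0
  join b7 pred b5: b5→b3 stop@b0
  join b7 pred b6: b6→b4 stop@b0
  join b8 pred b5: b5→b3 stop@b0
  join b8 pred b7: b7 stop@b0
  b0 → ∅
  b1 → ∅
  b2 → {b3,b4}
  b3 → {b4,b7,b8}
  b4 → {b7}
  b5 → {b7,b8}
  b6 → {b7}
  b7 → {b8}
  b8 → ∅

φ for s: defs {b0,b1,b2,b7}
  DF⁺ = {b3,b4,b7,b8}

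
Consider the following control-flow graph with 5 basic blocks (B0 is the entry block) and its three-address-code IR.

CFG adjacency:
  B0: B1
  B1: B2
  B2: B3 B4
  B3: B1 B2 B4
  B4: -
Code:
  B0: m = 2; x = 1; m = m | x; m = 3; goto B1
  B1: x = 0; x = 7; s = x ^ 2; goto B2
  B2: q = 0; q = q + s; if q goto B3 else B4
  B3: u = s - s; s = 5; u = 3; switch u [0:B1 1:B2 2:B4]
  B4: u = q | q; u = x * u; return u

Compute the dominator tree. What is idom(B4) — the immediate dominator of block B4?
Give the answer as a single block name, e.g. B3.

idom tree: B1←B0 B2←B1 B3←B2 B4←B2
Dom at joins:
  B1: preds {B0,B3}: {B0} ∩ {B0,B1,B2,B3} = {B0}; idom=B0
  B2: preds {B1,B3}: {B0,B1} ∩ {B0,B1,B2,B3} = {B0,B1}; idom=B1
  B4: preds {B2,B3}: {B0,B1,B2} ∩ {B0,B1,B2,B3} = {B0,B1,B2}; idom=B2

idom(B4) = B2

Answer: B2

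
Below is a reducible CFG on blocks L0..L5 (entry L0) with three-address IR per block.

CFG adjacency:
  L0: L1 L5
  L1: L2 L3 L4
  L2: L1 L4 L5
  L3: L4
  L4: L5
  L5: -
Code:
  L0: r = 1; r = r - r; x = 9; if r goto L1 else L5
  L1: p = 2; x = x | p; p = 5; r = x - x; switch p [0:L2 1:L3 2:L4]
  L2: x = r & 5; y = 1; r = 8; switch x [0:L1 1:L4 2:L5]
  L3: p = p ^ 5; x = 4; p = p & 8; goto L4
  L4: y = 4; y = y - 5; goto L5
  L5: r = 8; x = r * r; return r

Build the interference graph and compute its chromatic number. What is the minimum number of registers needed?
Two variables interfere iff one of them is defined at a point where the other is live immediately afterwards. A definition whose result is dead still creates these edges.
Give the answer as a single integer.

Answer: 3

Derivation:
def/use:
  L0: def={r,x} ue=∅
  L1: def={p,r,x} ue={x}
  L2: def={r,x,y} ue={r}
  L3: def={p,x} ue={p}
  L4: def={y} ue=∅
  L5: def={r,x} ue=∅

Liveness:
  live L0: ∅→{x}
  live L1: {x}→{p,r}
  live L2: {r}→{x}
  live L3: {p}→∅
  live L4: ∅→∅
  live L5: ∅→∅

Interfere edges:
  p↔{r,x}
  r↔{p,x}
  x↔{p,r,y}
  y↔{x}

Registers:
  clique {p,r,x} ⇒ need ≥ 3
  3-colouring: c0={x}  c1={p,y}  c2={r}
  χ = 3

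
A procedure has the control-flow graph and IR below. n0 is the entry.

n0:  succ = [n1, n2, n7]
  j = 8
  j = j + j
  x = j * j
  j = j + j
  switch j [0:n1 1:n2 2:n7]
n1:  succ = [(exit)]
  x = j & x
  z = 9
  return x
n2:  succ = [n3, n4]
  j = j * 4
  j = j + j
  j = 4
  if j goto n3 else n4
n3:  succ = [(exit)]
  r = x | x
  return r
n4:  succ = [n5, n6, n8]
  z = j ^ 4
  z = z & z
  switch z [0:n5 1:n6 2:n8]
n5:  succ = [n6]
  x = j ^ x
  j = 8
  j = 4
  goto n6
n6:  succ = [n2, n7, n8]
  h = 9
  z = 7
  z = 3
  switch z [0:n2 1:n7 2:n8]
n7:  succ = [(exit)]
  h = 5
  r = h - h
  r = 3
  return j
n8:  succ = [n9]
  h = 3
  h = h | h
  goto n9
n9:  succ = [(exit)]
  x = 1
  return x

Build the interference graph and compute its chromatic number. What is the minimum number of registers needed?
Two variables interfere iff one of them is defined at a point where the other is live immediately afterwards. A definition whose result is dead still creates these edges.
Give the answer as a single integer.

Answer: 3

Analysis:
Per-block:
  n0: def={j,x} ue=∅
  n1: def={x,z} ue={j,x}
  n2: def={j} ue={j}
  n3: def={r} ue={x}
  n4: def={z} ue={j}
  n5: def={j,x} ue={j,x}
  n6: def={h,z} ue=∅
  n7: def={h,r} ue={j}
  n8: def={h} ue=∅
  n9: def={x} ue=∅

Backward fixpoint:
  live n0: ∅→{j,x}
  live n1: {j,x}→∅
  live n2: {j,x}→{j,x}
  live n3: {x}→∅
  live n4: {j,x}→{j,x}
  live n5: {j,x}→{j,x}
  live n6: {j,x}→{j,x}
  live n7: {j}→∅
  live n8: ∅→∅
  live n9: ∅→∅

Conflict graph:
  h↔{j,x}
  j↔{h,r,x,z}
  r↔{j}
  x↔{h,j,z}
  z↔{j,x}

Registers:
  lower bound: {h,j,x} mutually conflict ⇒ χ ≥ 3
  3-colouring: R0={j}  R1={r,x}  R2={h,z}
  χ = 3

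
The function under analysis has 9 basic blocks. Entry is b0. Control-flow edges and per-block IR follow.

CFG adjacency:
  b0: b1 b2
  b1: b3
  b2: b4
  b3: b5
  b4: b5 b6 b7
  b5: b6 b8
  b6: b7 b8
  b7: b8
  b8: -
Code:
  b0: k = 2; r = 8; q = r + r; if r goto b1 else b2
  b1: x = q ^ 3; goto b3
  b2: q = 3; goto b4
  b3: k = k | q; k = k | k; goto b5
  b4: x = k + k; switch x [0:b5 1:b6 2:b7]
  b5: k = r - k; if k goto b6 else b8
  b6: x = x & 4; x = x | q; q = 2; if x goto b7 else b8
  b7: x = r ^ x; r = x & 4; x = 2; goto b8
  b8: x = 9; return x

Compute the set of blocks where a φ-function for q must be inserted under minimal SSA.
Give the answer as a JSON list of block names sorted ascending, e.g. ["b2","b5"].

Answer: ["b5", "b6", "b7", "b8"]

Analysis:
idom tree: b1←b0 b2←b0 b3←b1 b4←b2 b5←b0 b6←b0 b7←b0 b8←b0
Dom∩ at merges:
  b5: preds {b3,b4}: {b0,b1,b3} ∩ {b0,b2,b4} = {b0}; idom=b0
  b6: preds {b4,b5}: {b0,b2,b4} ∩ {b0,b5} = {b0}; idom=b0
  b7: preds {b4,b6}: {b0,b2,b4} ∩ {b0,b6} = {b0}; idom=b0
  b8: preds {b5,b6,b7}: {b0,b5} ∩ {b0,b6} ∩ {b0,b7} = {b0}; idom=b0

DF walk-up:
  join b5 pred b3: b3→b1 stop@b0
  join b5 pred b4: b4→b2 stop@b0
  join b6 pred b4: b4→b2 stop@b0
  join b6 pred b5: b5 stop@b0
  join b7 pred b4: b4→b2 stop@b0
  join b7 pred b6: b6 stop@b0
  join b8 pred b5: b5 stop@b0
  join b8 pred b6: b6 stop@b0
  join b8 pred b7: b7 stop@b0
  b0 → ∅
  b1 → {b5}
  b2 → {b5,b6,b7}
  b3 → {b5}
  b4 → {b5,b6,b7}
  b5 → {b6,b8}
  b6 → {b7,b8}
  b7 → {b8}
  b8 → ∅

φ for q: defs {b0,b2,b6}
  DF⁺ = {b5,b6,b7,b8}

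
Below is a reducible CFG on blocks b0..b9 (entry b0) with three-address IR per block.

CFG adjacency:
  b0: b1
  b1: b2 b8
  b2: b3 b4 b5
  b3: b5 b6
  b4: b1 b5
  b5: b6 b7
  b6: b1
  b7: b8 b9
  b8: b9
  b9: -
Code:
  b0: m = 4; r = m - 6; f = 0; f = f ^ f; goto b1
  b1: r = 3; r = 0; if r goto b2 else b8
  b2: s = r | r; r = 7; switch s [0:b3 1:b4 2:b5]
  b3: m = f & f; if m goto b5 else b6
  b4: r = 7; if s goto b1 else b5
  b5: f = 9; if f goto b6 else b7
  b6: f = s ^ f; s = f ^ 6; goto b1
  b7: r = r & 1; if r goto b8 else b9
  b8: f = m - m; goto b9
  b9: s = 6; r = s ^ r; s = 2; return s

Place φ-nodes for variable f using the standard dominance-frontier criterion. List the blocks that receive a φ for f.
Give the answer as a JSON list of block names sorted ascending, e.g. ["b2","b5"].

idom tree: b1←b0 b2←b1 b3←b2 b4←b2 b5←b2 b6←b2 b7←b5 b8←b1 b9←b1
Join-block Dom:
  b1: preds {b0,b4,b6}: {b0} ∩ {b0,b1,b2,b4} ∩ {b0,b1,b2,b6} = {b0}; idom=b0
  b5: preds {b2,b3,b4}: {b0,b1,b2} ∩ {b0,b1,b2,b3} ∩ {b0,b1,b2,b4} = {b0,b1,b2}; idom=b2
  b6: preds {b3,b5}: {b0,b1,b2,b3} ∩ {b0,b1,b2,b5} = {b0,b1,b2}; idom=b2
  b8: preds {b1,b7}: {b0,b1} ∩ {b0,b1,b2,b5,b7} = {b0,b1}; idom=b1
  b9: preds {b7,b8}: {b0,b1,b2,b5,b7} ∩ {b0,b1,b8} = {b0,b1}; idom=b1

DF walk-up:
  b1←b0: walk · to b0
  b1←b4: walk b4→b2→b1 to b0
  b1←b6: walk b6→b2→b1 to b0
  b5←b2: walk · to b2
  b5←b3: walk b3 to b2
  b5←b4: walk b4 to b2
  b6←b3: walk b3 to b2
  b6←b5: walk b5 to b2
  b8←b1: walk · to b1
  b8←b7: walk b7→b5→b2 to b1
  b9←b7: walk b7→b5→b2 to b1
  b9←b8: walk b8 to b1
  b0: DF=∅
  b1: DF={b1}
  b2: DF={b1,b8,b9}
  b3: DF={b5,b6}
  b4: DF={b1,b5}
  b5: DF={b6,b8,b9}
  b6: DF={b1}
  b7: DF={b8,b9}
  b8: DF={b9}
  b9: DF=∅

φ for f: defs {b0,b5,b6,b8}
  DF⁺ = {b1,b6,b8,b9}

Answer: ["b1", "b6", "b8", "b9"]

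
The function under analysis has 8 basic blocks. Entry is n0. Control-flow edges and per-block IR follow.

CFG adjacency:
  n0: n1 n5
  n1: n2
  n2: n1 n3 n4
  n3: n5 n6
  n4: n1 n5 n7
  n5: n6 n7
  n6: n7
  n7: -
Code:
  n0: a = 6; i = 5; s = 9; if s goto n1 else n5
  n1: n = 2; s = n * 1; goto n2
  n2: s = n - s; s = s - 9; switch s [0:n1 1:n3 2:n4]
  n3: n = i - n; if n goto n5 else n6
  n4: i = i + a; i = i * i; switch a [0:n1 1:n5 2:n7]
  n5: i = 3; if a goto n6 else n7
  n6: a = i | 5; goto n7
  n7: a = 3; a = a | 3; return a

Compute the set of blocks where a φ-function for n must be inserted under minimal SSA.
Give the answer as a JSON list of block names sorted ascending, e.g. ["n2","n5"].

idom tree: n1←n0 n2←n1 n3←n2 n4←n2 n5←n0 n6←n0 n7←n0
Join-block Dom:
  n1: preds {n0,n2,n4}: {n0} ∩ {n0,n1,n2} ∩ {n0,n1,n2,n4} = {n0}; idom=n0
  n5: preds {n0,n3,n4}: {n0} ∩ {n0,n1,n2,n3} ∩ {n0,n1,n2,n4} = {n0}; idom=n0
  n6: preds {n3,n5}: {n0,n1,n2,n3} ∩ {n0,n5} = {n0}; idom=n0
  n7: preds {n4,n5,n6}: {n0,n1,n2,n4} ∩ {n0,n5} ∩ {n0,n6} = {n0}; idom=n0

DF walk-up:
  join n1 pred n0: · stop@n0
  join n1 pred n2: n2→n1 stop@n0
  join n1 pred n4: n4→n2→n1 stop@n0
  join n5 pred n0: · stop@n0
  join n5 pred n3: n3→n2→n1 stop@n0
  join n5 pred n4: n4→n2→n1 stop@n0
  join n6 pred n3: n3→n2→n1 stop@n0
  join n6 pred n5: n5 stop@n0
  join n7 pred n4: n4→n2→n1 stop@n0
  join n7 pred n5: n5 stop@n0
  join n7 pred n6: n6 stop@n0
  DF(n0)=∅
  DF(n1)={n1,n5,n6,n7}
  DF(n2)={n1,n5,n6,n7}
  DF(n3)={n5,n6}
  DF(n4)={n1,n5,n7}
  DF(n5)={n6,n7}
  DF(n6)={n7}
  DF(n7)=∅

φ for n: defs {n1,n3}
  DF⁺ = {n1,n5,n6,n7}

Answer: ["n1", "n5", "n6", "n7"]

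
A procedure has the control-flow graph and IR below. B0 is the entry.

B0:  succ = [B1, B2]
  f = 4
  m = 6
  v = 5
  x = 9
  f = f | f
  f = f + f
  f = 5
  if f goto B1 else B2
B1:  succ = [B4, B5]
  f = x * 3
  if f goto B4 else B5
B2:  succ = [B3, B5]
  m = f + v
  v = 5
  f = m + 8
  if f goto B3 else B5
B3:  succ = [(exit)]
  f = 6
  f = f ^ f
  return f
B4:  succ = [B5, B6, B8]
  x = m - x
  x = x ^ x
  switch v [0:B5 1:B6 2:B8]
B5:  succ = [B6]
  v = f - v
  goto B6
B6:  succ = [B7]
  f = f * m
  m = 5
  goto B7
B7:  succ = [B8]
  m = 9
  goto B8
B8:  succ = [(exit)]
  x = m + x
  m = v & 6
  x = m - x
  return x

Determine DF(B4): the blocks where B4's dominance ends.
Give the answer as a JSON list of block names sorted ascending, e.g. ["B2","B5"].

Answer: ["B5", "B6", "B8"]

Working:
idom tree: B1←B0 B2←B0 B3←B2 B4←B1 B5←B0 B6←B0 B7←B6 B8←B0
Dom at joins:
  B5: preds {B1,B2,B4}: {B0,B1} ∩ {B0,B2} ∩ {B0,B1,B4} = {B0}; idom=B0
  B6: preds {B4,B5}: {B0,B1,B4} ∩ {B0,B5} = {B0}; idom=B0
  B8: preds {B4,B7}: {B0,B1,B4} ∩ {B0,B6,B7} = {B0}; idom=B0

DF walk-up:
  B5←B1: walk B1 to B0
  B5←B2: walk B2 to B0
  B5←B4: walk B4→B1 to B0
  B6←B4: walk B4→B1 to B0
  B6←B5: walk B5 to B0
  B8←B4: walk B4→B1 to B0
  B8←B7: walk B7→B6 to B0
  B0 → ∅
  B1 → {B5,B6,B8}
  B2 → {B5}
  B3 → ∅
  B4 → {B5,B6,B8}
  B5 → {B6}
  B6 → {B8}
  B7 → {B8}
  B8 → ∅

DF(B4) = ["B5", "B6", "B8"]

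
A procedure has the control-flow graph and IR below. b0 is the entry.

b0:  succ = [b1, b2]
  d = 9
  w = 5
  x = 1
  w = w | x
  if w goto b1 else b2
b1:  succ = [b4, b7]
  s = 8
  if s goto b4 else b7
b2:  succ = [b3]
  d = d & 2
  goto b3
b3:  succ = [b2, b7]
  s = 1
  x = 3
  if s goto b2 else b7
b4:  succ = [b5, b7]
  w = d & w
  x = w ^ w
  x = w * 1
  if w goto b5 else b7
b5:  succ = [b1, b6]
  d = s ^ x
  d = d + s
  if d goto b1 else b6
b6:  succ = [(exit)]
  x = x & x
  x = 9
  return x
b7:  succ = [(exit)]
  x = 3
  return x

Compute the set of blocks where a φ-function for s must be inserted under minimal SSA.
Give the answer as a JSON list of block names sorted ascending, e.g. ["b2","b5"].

Answer: ["b1", "b2", "b7"]

Analysis:
idom tree: b1←b0 b2←b0 b3←b2 b4←b1 b5←b4 b6←b5 b7←b0
Dom∩ at merges:
  b1: preds {b0,b5}: {b0} ∩ {b0,b1,b4,b5} = {b0}; idom=b0
  b2: preds {b0,b3}: {b0} ∩ {b0,b2,b3} = {b0}; idom=b0
  b7: preds {b1,b3,b4}: {b0,b1} ∩ {b0,b2,b3} ∩ {b0,b1,b4} = {b0}; idom=b0

DF walk-up:
  b1←b0: walk · to b0
  b1←b5: walk b5→b4→b1 to b0
  b2←b0: walk · to b0
  b2←b3: walk b3→b2 to b0
  b7←b1: walk b1 to b0
  b7←b3: walk b3→b2 to b0
  b7←b4: walk b4→b1 to b0
  b0: DF=∅
  b1: DF={b1,b7}
  b2: DF={b2,b7}
  b3: DF={b2,b7}
  b4: DF={b1,b7}
  b5: DF={b1}
  b6: DF=∅
  b7: DF=∅

φ for s: defs {b1,b3}
  DF⁺ = {b1,b2,b7}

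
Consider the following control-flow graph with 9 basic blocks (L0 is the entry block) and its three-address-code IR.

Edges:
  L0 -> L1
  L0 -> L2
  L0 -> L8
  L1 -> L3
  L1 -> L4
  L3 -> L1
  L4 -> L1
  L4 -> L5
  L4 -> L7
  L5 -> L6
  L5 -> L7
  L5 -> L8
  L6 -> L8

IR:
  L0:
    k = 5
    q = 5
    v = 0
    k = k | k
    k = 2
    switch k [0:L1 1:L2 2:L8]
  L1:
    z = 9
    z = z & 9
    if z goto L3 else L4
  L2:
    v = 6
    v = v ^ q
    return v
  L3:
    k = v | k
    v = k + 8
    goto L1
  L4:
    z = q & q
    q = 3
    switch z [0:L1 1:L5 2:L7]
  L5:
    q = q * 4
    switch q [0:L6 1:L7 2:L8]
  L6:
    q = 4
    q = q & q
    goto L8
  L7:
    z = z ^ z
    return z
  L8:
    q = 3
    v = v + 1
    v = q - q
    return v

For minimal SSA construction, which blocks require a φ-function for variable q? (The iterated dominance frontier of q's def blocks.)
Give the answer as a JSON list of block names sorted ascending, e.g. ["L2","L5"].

Answer: ["L1", "L7", "L8"]

Derivation:
idom tree: L1←L0 L2←L0 L3←L1 L4←L1 L5←L4 L6←L5 L7←L4 L8←L0
Dom at joins:
  L1: preds {L0,L3,L4}: {L0} ∩ {L0,L1,L3} ∩ {L0,L1,L4} = {L0}; idom=L0
  L7: preds {L4,L5}: {L0,L1,L4} ∩ {L0,L1,L4,L5} = {L0,L1,L4}; idom=L4
  L8: preds {L0,L5,L6}: {L0} ∩ {L0,L1,L4,L5} ∩ {L0,L1,L4,L5,L6} = {L0}; idom=L0

Frontier:
  L1←L0: walk · to L0
  L1←L3: walk L3→L1 to L0
  L1←L4: walk L4→L1 to L0
  L7←L4: walk · to L4
  L7←L5: walk L5 to L4
  L8←L0: walk · to L0
  L8←L5: walk L5→L4→L1 to L0
  L8←L6: walk L6→L5→L4→L1 to L0
  L0 → ∅
  L1 → {L1,L8}
  L2 → ∅
  L3 → {L1}
  L4 → {L1,L8}
  L5 → {L7,L8}
  L6 → {L8}
  L7 → ∅
  L8 → ∅

φ for q: defs {L0,L4,L5,L6,L8}
  DF⁺ = {L1,L7,L8}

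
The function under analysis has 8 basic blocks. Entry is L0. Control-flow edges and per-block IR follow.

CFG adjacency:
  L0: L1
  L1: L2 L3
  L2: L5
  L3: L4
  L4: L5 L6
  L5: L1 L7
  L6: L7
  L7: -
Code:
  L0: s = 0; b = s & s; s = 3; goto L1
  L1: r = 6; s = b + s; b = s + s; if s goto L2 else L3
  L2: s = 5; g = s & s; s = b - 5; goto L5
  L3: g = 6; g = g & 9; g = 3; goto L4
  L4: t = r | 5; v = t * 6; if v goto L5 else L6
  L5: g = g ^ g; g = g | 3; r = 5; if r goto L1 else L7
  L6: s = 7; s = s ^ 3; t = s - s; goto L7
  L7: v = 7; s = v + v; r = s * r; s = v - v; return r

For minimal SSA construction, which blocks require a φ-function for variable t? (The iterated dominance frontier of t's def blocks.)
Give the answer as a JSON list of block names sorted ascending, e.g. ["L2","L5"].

Answer: ["L1", "L5", "L7"]

Derivation:
idom tree: L1←L0 L2←L1 L3←L1 L4←L3 L5←L1 L6←L4 L7←L1
Dom∩ at merges:
  L1: preds {L0,L5}: {L0} ∩ {L0,L1,L5} = {L0}; idom=L0
  L5: preds {L2,L4}: {L0,L1,L2} ∩ {L0,L1,L3,L4} = {L0,L1}; idom=L1
  L7: preds {L5,L6}: {L0,L1,L5} ∩ {L0,L1,L3,L4,L6} = {L0,L1}; idom=L1

Frontier:
  join L1 pred L0: · stop@L0
  join L1 pred L5: L5→L1 stop@L0
  join L5 pred L2: L2 stop@L1
  join L5 pred L4: L4→L3 stop@L1
  join L7 pred L5: L5 stop@L1
  join L7 pred L6: L6→L4→L3 stop@L1
  DF(L0)=∅
  DF(L1)={L1}
  DF(L2)={L5}
  DF(L3)={L5,L7}
  DF(L4)={L5,L7}
  DF(L5)={L1,L7}
  DF(L6)={L7}
  DF(L7)=∅

φ for t: defs {L4,L6}
  DF⁺ = {L1,L5,L7}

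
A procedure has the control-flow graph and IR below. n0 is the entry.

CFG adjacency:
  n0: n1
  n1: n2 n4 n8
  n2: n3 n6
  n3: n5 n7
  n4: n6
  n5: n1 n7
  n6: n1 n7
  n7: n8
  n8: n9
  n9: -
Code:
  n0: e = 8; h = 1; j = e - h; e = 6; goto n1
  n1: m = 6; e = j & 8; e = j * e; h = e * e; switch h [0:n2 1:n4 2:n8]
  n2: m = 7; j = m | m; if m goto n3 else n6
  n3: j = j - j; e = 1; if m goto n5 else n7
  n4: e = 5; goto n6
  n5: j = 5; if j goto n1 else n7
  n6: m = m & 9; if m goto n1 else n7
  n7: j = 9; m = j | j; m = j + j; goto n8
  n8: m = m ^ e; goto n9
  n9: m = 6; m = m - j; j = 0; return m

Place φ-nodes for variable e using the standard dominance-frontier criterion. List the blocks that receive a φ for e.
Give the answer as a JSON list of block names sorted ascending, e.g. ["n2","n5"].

idom tree: n1←n0 n2←n1 n3←n2 n4←n1 n5←n3 n6←n1 n7←n1 n8←n1 n9←n8
Join-block Dom:
  n1: preds {n0,n5,n6}: {n0} ∩ {n0,n1,n2,n3,n5} ∩ {n0,n1,n6} = {n0}; idom=n0
  n6: preds {n2,n4}: {n0,n1,n2} ∩ {n0,n1,n4} = {n0,n1}; idom=n1
  n7: preds {n3,n5,n6}: {n0,n1,n2,n3} ∩ {n0,n1,n2,n3,n5} ∩ {n0,n1,n6} = {n0,n1}; idom=n1
  n8: preds {n1,n7}: {n0,n1} ∩ {n0,n1,n7} = {n0,n1}; idom=n1

Frontier:
  n1←n0: walk · to n0
  n1←n5: walk n5→n3→n2→n1 to n0
  n1←n6: walk n6→n1 to n0
  n6←n2: walk n2 to n1
  n6←n4: walk n4 to n1
  n7←n3: walk n3→n2 to n1
  n7←n5: walk n5→n3→n2 to n1
  n7←n6: walk n6 to n1
  n8←n1: walk · to n1
  n8←n7: walk n7 to n1
  n0: DF=∅
  n1: DF={n1}
  n2: DF={n1,n6,n7}
  n3: DF={n1,n7}
  n4: DF={n6}
  n5: DF={n1,n7}
  n6: DF={n1,n7}
  n7: DF={n8}
  n8: DF=∅
  n9: DF=∅

φ for e: defs {n0,n1,n3,n4}
  DF⁺ = {n1,n6,n7,n8}

Answer: ["n1", "n6", "n7", "n8"]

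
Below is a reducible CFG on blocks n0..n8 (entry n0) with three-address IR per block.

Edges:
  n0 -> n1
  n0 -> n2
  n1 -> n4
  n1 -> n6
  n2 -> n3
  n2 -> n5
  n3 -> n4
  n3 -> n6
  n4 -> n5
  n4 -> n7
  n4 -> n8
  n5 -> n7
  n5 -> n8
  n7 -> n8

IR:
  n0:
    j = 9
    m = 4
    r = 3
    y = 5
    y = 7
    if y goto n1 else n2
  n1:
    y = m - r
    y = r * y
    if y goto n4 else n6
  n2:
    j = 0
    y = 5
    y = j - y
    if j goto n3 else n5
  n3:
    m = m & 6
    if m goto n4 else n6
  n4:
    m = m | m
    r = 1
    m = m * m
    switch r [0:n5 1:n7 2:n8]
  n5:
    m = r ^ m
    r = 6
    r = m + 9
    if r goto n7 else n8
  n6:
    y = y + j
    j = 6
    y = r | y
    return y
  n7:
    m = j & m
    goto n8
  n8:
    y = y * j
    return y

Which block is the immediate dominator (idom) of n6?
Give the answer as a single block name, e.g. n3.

Answer: n0

Derivation:
idom tree: n1←n0 n2←n0 n3←n2 n4←n0 n5←n0 n6←n0 n7←n0 n8←n0
Dom∩ at merges:
  n4: preds {n1,n3}: {n0,n1} ∩ {n0,n2,n3} = {n0}; idom=n0
  n5: preds {n2,n4}: {n0,n2} ∩ {n0,n4} = {n0}; idom=n0
  n6: preds {n1,n3}: {n0,n1} ∩ {n0,n2,n3} = {n0}; idom=n0
  n7: preds {n4,n5}: {n0,n4} ∩ {n0,n5} = {n0}; idom=n0
  n8: preds {n4,n5,n7}: {n0,n4} ∩ {n0,n5} ∩ {n0,n7} = {n0}; idom=n0

idom(n6) = n0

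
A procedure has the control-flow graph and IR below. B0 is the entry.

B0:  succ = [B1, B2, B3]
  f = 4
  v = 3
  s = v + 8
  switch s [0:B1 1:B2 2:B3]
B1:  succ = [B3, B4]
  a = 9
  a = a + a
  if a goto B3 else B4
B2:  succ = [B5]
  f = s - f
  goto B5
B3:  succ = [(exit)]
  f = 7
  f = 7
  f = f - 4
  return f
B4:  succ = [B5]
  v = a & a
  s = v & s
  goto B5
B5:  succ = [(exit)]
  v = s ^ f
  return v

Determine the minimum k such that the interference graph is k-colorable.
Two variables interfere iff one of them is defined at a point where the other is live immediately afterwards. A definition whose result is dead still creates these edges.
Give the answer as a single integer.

Per-block:
  B0 def {f,s,v} use ∅
  B1 def {a} use ∅
  B2 def {f} use {f,s}
  B3 def {f} use ∅
  B4 def {s,v} use {a,s}
  B5 def {v} use {f,s}

Liveness:
  B0: in=∅ out={f,s}
  B1: in={f,s} out={a,f,s}
  B2: in={f,s} out={f,s}
  B3: in=∅ out=∅
  B4: in={a,f,s} out={f,s}
  B5: in={f,s} out=∅

Conflict graph:
  a: {f,s}
  f: {a,s,v}
  s: {a,f,v}
  v: {f,s}

Chromatic number:
  clique {a,f,s} ⇒ need ≥ 3
  assign a→c2 f→c0 s→c1 v→c2 — no edge inside a register ⇒ χ ≤ 3
  χ = 3

Answer: 3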